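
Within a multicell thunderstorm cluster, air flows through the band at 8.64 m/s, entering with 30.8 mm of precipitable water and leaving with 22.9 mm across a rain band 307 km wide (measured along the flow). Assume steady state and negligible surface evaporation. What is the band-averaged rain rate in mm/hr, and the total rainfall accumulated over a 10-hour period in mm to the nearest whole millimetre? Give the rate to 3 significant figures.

R ≈ 0.800 mm/hr; total ≈ 8 mm

Column moisture flux per unit crosswind length is F = V × PW.
Inflow: F_in = 8.64 × 30.8 = 266.112 mm·m/s
Outflow: F_out = 8.64 × 22.9 = 197.856 mm·m/s
Steady-state rate R = (F_in − F_out)/L = (266.112 − 197.856) / 307000 m = 2.223e-04 mm/s.
R = 2.223e-04 × 3600 = 0.800 mm/hr.
Over 10 h: total = 0.800 × 10 = 8 mm.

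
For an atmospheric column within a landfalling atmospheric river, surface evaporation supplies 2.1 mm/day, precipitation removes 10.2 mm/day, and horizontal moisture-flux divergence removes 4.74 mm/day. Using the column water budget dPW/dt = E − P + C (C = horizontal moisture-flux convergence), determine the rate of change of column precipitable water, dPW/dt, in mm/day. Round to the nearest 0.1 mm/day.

dPW/dt = E − P + C = 2.1 − 10.2 + (-4.74) = -12.8 mm/day.

dPW/dt ≈ -12.8 mm/day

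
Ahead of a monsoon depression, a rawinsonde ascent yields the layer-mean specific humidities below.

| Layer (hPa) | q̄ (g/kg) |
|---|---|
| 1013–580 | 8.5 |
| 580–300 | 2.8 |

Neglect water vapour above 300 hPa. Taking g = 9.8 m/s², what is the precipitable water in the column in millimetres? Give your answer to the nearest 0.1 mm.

Precipitable water is the column-integrated vapour mass per unit area: PW = (1/g) Σ q̄ Δp, with q in kg/kg and Δp in Pa (1 kg/m² of water = 1 mm).
Layer 1013–580 hPa: Δp = 433 hPa = 43300 Pa, q̄ = 0.0085 kg/kg → 0.0085 × 43300 / 9.8 = 37.56 mm
Layer 580–300 hPa: Δp = 280 hPa = 28000 Pa, q̄ = 0.0028 kg/kg → 0.0028 × 28000 / 9.8 = 8.00 mm
PW = 37.56 + 8.00 = 45.56 ≈ 45.6 mm.

PW ≈ 45.6 mm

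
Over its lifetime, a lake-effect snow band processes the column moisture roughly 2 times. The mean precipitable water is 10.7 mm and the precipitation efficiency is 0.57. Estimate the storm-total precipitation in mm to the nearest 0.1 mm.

Each cycle deposits ε × PW = 0.57 × 10.7 = 6.099 mm.
Over 2 cycles: 2 × 6.099 = 12.2 mm.

precipitation ≈ 12.2 mm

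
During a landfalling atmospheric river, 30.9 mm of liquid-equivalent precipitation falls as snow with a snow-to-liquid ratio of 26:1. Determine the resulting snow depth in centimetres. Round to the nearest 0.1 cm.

Snow depth = liquid × ratio = 30.9 mm × 26 = 803.4 mm = 80.3 cm.

snow depth ≈ 80.3 cm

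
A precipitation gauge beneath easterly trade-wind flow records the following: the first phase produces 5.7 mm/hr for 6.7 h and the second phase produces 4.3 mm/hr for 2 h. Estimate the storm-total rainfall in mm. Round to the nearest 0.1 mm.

Total = Σ Rᵢ Δtᵢ = 5.7 × 6.7 + 4.3 × 2
      = 38.19 + 8.6 = 46.8 mm.

total ≈ 46.8 mm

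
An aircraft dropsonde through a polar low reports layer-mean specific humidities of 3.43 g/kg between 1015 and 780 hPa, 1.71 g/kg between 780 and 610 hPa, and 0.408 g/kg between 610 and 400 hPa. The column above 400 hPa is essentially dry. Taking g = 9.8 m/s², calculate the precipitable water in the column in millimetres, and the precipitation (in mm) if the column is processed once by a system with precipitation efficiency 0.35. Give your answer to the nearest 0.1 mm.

Precipitable water is the column-integrated vapour mass per unit area: PW = (1/g) Σ q̄ Δp, with q in kg/kg and Δp in Pa (1 kg/m² of water = 1 mm).
Layer 1015–780 hPa: Δp = 235 hPa = 23500 Pa, q̄ = 0.00343 kg/kg → 0.00343 × 23500 / 9.8 = 8.23 mm
Layer 780–610 hPa: Δp = 170 hPa = 17000 Pa, q̄ = 0.00171 kg/kg → 0.00171 × 17000 / 9.8 = 2.97 mm
Layer 610–400 hPa: Δp = 210 hPa = 21000 Pa, q̄ = 0.000408 kg/kg → 0.000408 × 21000 / 9.8 = 0.87 mm
PW = 8.23 + 2.97 + 0.87 = 12.07 ≈ 12.1 mm.
Precipitation = ε × PW = 0.35 × 12.1 = 4.2 mm.

PW ≈ 12.1 mm; precipitation ≈ 4.2 mm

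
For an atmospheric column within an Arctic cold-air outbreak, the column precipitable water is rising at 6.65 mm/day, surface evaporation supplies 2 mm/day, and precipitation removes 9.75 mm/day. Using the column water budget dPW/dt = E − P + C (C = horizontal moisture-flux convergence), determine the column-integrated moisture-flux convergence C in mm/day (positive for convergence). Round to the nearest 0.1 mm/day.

dPW/dt = +6.65 mm/day.
C = dPW/dt − E + P = (+6.65) − 2 + 9.75 = 14.4 mm/day.

C ≈ 14.4 mm/day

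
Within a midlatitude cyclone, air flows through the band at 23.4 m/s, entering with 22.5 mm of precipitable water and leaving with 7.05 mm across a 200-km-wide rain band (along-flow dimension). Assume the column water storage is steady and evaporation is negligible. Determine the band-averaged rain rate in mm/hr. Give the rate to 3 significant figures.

R ≈ 6.51 mm/hr

Column moisture flux per unit crosswind length is F = V × PW.
Inflow: F_in = 23.4 × 22.5 = 526.5 mm·m/s
Outflow: F_out = 23.4 × 7.05 = 164.97 mm·m/s
Steady-state rate R = (F_in − F_out)/L = (526.5 − 164.97) / 200000 m = 1.808e-03 mm/s.
R = 1.808e-03 × 3600 = 6.51 mm/hr.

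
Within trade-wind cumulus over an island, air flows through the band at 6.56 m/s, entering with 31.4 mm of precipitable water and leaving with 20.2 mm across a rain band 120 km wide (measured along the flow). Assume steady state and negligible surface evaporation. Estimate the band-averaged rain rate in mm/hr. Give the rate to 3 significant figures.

R ≈ 2.20 mm/hr

Column moisture flux per unit crosswind length is F = V × PW.
Inflow: F_in = 6.56 × 31.4 = 205.984 mm·m/s
Outflow: F_out = 6.56 × 20.2 = 132.512 mm·m/s
Steady-state rate R = (F_in − F_out)/L = (205.984 − 132.512) / 120000 m = 6.123e-04 mm/s.
R = 6.123e-04 × 3600 = 2.20 mm/hr.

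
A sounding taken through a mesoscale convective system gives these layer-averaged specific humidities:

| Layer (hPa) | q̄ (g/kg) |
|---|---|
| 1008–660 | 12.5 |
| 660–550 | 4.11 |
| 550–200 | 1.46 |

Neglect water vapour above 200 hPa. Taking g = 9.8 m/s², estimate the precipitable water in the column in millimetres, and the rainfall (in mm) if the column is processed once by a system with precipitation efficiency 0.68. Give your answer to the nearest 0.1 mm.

Precipitable water is the column-integrated vapour mass per unit area: PW = (1/g) Σ q̄ Δp, with q in kg/kg and Δp in Pa (1 kg/m² of water = 1 mm).
Layer 1008–660 hPa: Δp = 348 hPa = 34800 Pa, q̄ = 0.0125 kg/kg → 0.0125 × 34800 / 9.8 = 44.39 mm
Layer 660–550 hPa: Δp = 110 hPa = 11000 Pa, q̄ = 0.00411 kg/kg → 0.00411 × 11000 / 9.8 = 4.61 mm
Layer 550–200 hPa: Δp = 350 hPa = 35000 Pa, q̄ = 0.00146 kg/kg → 0.00146 × 35000 / 9.8 = 5.21 mm
PW = 44.39 + 4.61 + 5.21 = 54.21 ≈ 54.2 mm.
Rainfall = ε × PW = 0.68 × 54.2 = 36.9 mm.

PW ≈ 54.2 mm; rainfall ≈ 36.9 mm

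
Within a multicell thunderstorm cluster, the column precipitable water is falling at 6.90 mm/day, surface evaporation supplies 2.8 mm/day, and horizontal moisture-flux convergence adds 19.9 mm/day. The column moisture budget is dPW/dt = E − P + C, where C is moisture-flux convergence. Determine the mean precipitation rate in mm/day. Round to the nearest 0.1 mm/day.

dPW/dt = -6.90 mm/day.
P = E + C − dPW/dt = 2.8 + (19.9) − (-6.90) = 29.6 mm/day.

P ≈ 29.6 mm/day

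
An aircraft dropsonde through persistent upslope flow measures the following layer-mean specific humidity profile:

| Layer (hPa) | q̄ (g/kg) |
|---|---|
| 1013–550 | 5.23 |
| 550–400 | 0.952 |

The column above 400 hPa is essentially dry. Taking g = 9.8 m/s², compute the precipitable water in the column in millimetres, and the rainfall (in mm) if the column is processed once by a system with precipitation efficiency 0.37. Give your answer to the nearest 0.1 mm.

Precipitable water is the column-integrated vapour mass per unit area: PW = (1/g) Σ q̄ Δp, with q in kg/kg and Δp in Pa (1 kg/m² of water = 1 mm).
Layer 1013–550 hPa: Δp = 463 hPa = 46300 Pa, q̄ = 0.00523 kg/kg → 0.00523 × 46300 / 9.8 = 24.71 mm
Layer 550–400 hPa: Δp = 150 hPa = 15000 Pa, q̄ = 0.000952 kg/kg → 0.000952 × 15000 / 9.8 = 1.46 mm
PW = 24.71 + 1.46 = 26.17 ≈ 26.2 mm.
Rainfall = ε × PW = 0.37 × 26.2 = 9.7 mm.

PW ≈ 26.2 mm; rainfall ≈ 9.7 mm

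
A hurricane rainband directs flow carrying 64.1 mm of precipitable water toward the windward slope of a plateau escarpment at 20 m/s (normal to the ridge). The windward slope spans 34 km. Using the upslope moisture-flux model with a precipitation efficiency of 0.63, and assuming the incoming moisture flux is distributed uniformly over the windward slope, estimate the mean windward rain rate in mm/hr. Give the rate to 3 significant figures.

Incoming column moisture flux per unit ridge length: F = V × PW = 20 × 64.1 = 1282 mm·m/s.
Spread over the 34 km slope with efficiency ε = 0.63: R = ε·F/W = 0.63 × 1282 / 34000 m = 2.375e-02 mm/s.
R = 2.375e-02 × 3600 = 85.5 mm/hr.

R ≈ 85.5 mm/hr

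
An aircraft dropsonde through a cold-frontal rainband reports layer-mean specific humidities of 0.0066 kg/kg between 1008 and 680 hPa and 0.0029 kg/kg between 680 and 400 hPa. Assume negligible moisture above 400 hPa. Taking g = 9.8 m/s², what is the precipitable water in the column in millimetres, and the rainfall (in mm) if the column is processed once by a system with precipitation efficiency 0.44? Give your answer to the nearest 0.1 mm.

Precipitable water is the column-integrated vapour mass per unit area: PW = (1/g) Σ q̄ Δp, with q in kg/kg and Δp in Pa (1 kg/m² of water = 1 mm).
Layer 1008–680 hPa: Δp = 328 hPa = 32800 Pa, q̄ = 0.0066 kg/kg → 0.0066 × 32800 / 9.8 = 22.09 mm
Layer 680–400 hPa: Δp = 280 hPa = 28000 Pa, q̄ = 0.0029 kg/kg → 0.0029 × 28000 / 9.8 = 8.29 mm
PW = 22.09 + 8.29 = 30.38 ≈ 30.4 mm.
Rainfall = ε × PW = 0.44 × 30.4 = 13.4 mm.

PW ≈ 30.4 mm; rainfall ≈ 13.4 mm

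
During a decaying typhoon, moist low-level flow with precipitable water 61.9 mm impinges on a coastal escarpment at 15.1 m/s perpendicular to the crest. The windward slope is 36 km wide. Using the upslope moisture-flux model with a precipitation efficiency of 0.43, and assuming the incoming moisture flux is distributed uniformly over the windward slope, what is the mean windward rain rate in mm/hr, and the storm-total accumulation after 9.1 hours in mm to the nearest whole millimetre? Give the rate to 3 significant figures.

R ≈ 40.2 mm/hr; total ≈ 366 mm

Incoming column moisture flux per unit ridge length: F = V × PW = 15.1 × 61.9 = 934.69 mm·m/s.
Spread over the 36 km slope with efficiency ε = 0.43: R = ε·F/W = 0.43 × 934.69 / 36000 m = 1.116e-02 mm/s.
R = 1.116e-02 × 3600 = 40.2 mm/hr.
Over 9.1 h: total = 40.2 × 9.1 = 365.82 ≈ 366 mm.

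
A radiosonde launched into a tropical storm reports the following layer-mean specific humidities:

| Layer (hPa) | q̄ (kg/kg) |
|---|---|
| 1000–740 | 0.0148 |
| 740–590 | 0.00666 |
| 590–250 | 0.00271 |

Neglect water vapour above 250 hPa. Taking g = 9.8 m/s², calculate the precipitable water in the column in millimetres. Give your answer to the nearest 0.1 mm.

PW ≈ 58.9 mm

Precipitable water is the column-integrated vapour mass per unit area: PW = (1/g) Σ q̄ Δp, with q in kg/kg and Δp in Pa (1 kg/m² of water = 1 mm).
Layer 1000–740 hPa: Δp = 260 hPa = 26000 Pa, q̄ = 0.0148 kg/kg → 0.0148 × 26000 / 9.8 = 39.27 mm
Layer 740–590 hPa: Δp = 150 hPa = 15000 Pa, q̄ = 0.00666 kg/kg → 0.00666 × 15000 / 9.8 = 10.19 mm
Layer 590–250 hPa: Δp = 340 hPa = 34000 Pa, q̄ = 0.00271 kg/kg → 0.00271 × 34000 / 9.8 = 9.40 mm
PW = 39.27 + 10.19 + 9.40 = 58.86 ≈ 58.9 mm.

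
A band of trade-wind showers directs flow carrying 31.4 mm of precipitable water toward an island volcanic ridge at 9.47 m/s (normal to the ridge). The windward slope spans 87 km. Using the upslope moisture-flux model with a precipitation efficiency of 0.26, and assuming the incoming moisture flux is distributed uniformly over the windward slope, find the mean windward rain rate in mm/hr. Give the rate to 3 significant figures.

R ≈ 3.20 mm/hr

Incoming column moisture flux per unit ridge length: F = V × PW = 9.47 × 31.4 = 297.358 mm·m/s.
Spread over the 87 km slope with efficiency ε = 0.26: R = ε·F/W = 0.26 × 297.358 / 87000 m = 8.887e-04 mm/s.
R = 8.887e-04 × 3600 = 3.20 mm/hr.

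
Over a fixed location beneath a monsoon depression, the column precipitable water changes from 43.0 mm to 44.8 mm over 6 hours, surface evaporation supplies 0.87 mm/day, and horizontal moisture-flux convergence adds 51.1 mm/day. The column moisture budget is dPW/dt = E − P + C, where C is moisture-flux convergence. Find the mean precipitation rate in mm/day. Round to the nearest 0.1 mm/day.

P ≈ 44.8 mm/day

dPW/dt = (44.8 − 43.0) mm / (6/24 day) = +7.200 mm/day.
P = E + C − dPW/dt = 0.87 + (51.1) − (+7.200) = 44.8 mm/day.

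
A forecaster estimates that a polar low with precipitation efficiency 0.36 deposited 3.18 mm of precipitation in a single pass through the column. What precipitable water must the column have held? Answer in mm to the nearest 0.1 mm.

PW ≈ 8.8 mm

PW = precipitation / ε = 3.18 / 0.36 = 8.8 mm.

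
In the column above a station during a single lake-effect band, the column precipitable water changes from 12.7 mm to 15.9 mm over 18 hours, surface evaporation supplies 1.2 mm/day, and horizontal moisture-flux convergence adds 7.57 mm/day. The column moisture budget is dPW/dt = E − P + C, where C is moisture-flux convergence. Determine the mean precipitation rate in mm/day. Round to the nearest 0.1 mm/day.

dPW/dt = (15.9 − 12.7) mm / (18/24 day) = +4.267 mm/day.
P = E + C − dPW/dt = 1.2 + (7.57) − (+4.267) = 4.5 mm/day.

P ≈ 4.5 mm/day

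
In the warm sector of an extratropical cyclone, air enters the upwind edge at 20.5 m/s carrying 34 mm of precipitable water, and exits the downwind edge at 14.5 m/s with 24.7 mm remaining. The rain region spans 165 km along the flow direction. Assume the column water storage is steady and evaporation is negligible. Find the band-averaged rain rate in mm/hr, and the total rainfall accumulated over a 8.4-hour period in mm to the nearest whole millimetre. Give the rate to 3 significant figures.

Column moisture flux per unit crosswind length is F = V × PW.
Inflow: F_in = 20.5 × 34 = 697 mm·m/s
Outflow: F_out = 14.5 × 24.7 = 358.15 mm·m/s
Steady-state rate R = (F_in − F_out)/L = (697 − 358.15) / 165000 m = 2.054e-03 mm/s.
R = 2.054e-03 × 3600 = 7.39 mm/hr.
Over 8.4 h: total = 7.39 × 8.4 = 62.076 ≈ 62 mm.

R ≈ 7.39 mm/hr; total ≈ 62 mm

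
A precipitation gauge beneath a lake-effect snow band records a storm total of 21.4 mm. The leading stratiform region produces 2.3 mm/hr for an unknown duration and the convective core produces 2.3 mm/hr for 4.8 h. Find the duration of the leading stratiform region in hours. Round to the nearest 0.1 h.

duration ≈ 4.5 h

Known phases: 2.3 × 4.8 = 11.04 mm.
Remaining depth = 21.4 − 11.04 = 10.36 mm.
Duration = 10.36 / 2.3 = 4.5 h.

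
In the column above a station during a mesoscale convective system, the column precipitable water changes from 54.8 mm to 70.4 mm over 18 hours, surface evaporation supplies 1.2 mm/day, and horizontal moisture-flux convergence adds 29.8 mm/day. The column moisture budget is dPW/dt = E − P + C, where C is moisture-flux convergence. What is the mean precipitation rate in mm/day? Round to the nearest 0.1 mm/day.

dPW/dt = (70.4 − 54.8) mm / (18/24 day) = +20.800 mm/day.
P = E + C − dPW/dt = 1.2 + (29.8) − (+20.800) = 10.2 mm/day.

P ≈ 10.2 mm/day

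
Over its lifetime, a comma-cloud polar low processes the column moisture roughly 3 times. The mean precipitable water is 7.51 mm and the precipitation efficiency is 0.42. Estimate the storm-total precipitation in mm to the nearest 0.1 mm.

precipitation ≈ 9.5 mm

Each cycle deposits ε × PW = 0.42 × 7.51 = 3.1542 mm.
Over 3 cycles: 3 × 3.1542 = 9.5 mm.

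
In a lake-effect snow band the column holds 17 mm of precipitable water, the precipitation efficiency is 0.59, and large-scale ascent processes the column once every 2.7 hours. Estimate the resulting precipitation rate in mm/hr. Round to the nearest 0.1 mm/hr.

R ≈ 3.7 mm/hr

Each overturning extracts ε × PW = 0.59 × 17 = 10.03 mm.
Rate = ε·PW / τ = 10.03 / 2.7 h = 3.7 mm/hr.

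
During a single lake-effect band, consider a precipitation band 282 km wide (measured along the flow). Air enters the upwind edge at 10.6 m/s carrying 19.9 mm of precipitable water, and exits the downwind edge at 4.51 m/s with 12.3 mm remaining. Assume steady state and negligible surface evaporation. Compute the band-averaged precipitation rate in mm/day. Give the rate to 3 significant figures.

R ≈ 47.6 mm/day

Column moisture flux per unit crosswind length is F = V × PW.
Inflow: F_in = 10.6 × 19.9 = 210.94 mm·m/s
Outflow: F_out = 4.51 × 12.3 = 55.473 mm·m/s
Steady-state rate R = (F_in − F_out)/L = (210.94 − 55.473) / 282000 m = 5.513e-04 mm/s.
R = 5.513e-04 × 3600 × 24 = 47.6 mm/day.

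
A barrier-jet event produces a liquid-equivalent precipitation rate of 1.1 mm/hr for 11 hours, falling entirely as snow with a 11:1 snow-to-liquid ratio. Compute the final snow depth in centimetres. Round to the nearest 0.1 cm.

snow depth ≈ 13.3 cm

Liquid-equivalent depth = 1.1 × 11 = 12.1 mm.
Snow depth = 12.1 mm × 11 = 133.1 mm = 13.3 cm.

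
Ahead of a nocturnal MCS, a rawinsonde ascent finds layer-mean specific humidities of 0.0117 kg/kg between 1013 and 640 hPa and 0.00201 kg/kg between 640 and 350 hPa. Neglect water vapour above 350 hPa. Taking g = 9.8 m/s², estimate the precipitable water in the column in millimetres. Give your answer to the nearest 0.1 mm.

PW ≈ 50.5 mm

Precipitable water is the column-integrated vapour mass per unit area: PW = (1/g) Σ q̄ Δp, with q in kg/kg and Δp in Pa (1 kg/m² of water = 1 mm).
Layer 1013–640 hPa: Δp = 373 hPa = 37300 Pa, q̄ = 0.0117 kg/kg → 0.0117 × 37300 / 9.8 = 44.53 mm
Layer 640–350 hPa: Δp = 290 hPa = 29000 Pa, q̄ = 0.00201 kg/kg → 0.00201 × 29000 / 9.8 = 5.95 mm
PW = 44.53 + 5.95 = 50.48 ≈ 50.5 mm.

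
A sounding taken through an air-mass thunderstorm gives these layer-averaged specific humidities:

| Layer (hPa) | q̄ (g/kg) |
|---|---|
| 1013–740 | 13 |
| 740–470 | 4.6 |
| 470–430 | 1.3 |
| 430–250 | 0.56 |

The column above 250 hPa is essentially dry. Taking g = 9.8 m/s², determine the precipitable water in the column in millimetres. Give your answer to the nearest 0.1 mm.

Precipitable water is the column-integrated vapour mass per unit area: PW = (1/g) Σ q̄ Δp, with q in kg/kg and Δp in Pa (1 kg/m² of water = 1 mm).
Layer 1013–740 hPa: Δp = 273 hPa = 27300 Pa, q̄ = 0.013 kg/kg → 0.013 × 27300 / 9.8 = 36.21 mm
Layer 740–470 hPa: Δp = 270 hPa = 27000 Pa, q̄ = 0.0046 kg/kg → 0.0046 × 27000 / 9.8 = 12.67 mm
Layer 470–430 hPa: Δp = 40 hPa = 4000 Pa, q̄ = 0.0013 kg/kg → 0.0013 × 4000 / 9.8 = 0.53 mm
Layer 430–250 hPa: Δp = 180 hPa = 18000 Pa, q̄ = 0.00056 kg/kg → 0.00056 × 18000 / 9.8 = 1.03 mm
PW = 36.21 + 12.67 + 0.53 + 1.03 = 50.44 ≈ 50.4 mm.

PW ≈ 50.4 mm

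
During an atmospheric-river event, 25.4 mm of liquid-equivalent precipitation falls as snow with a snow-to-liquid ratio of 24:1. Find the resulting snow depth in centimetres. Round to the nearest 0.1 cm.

snow depth ≈ 61.0 cm

Snow depth = liquid × ratio = 25.4 mm × 24 = 609.6 mm = 61.0 cm.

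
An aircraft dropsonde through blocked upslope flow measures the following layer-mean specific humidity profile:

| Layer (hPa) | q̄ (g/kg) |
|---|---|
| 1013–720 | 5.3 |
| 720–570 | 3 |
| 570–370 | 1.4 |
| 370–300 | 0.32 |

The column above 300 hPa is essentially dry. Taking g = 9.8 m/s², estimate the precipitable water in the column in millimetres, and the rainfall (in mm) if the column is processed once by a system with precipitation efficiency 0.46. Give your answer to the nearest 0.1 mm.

PW ≈ 23.5 mm; rainfall ≈ 10.8 mm

Precipitable water is the column-integrated vapour mass per unit area: PW = (1/g) Σ q̄ Δp, with q in kg/kg and Δp in Pa (1 kg/m² of water = 1 mm).
Layer 1013–720 hPa: Δp = 293 hPa = 29300 Pa, q̄ = 0.0053 kg/kg → 0.0053 × 29300 / 9.8 = 15.85 mm
Layer 720–570 hPa: Δp = 150 hPa = 15000 Pa, q̄ = 0.003 kg/kg → 0.003 × 15000 / 9.8 = 4.59 mm
Layer 570–370 hPa: Δp = 200 hPa = 20000 Pa, q̄ = 0.0014 kg/kg → 0.0014 × 20000 / 9.8 = 2.86 mm
Layer 370–300 hPa: Δp = 70 hPa = 7000 Pa, q̄ = 0.00032 kg/kg → 0.00032 × 7000 / 9.8 = 0.23 mm
PW = 15.85 + 4.59 + 2.86 + 0.23 = 23.53 ≈ 23.5 mm.
Rainfall = ε × PW = 0.46 × 23.5 = 10.8 mm.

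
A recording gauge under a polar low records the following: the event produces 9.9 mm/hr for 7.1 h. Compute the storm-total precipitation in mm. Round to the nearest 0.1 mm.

Total = Σ Rᵢ Δtᵢ = 9.9 × 7.1
      = 70.29 = 70.3 mm.

total ≈ 70.3 mm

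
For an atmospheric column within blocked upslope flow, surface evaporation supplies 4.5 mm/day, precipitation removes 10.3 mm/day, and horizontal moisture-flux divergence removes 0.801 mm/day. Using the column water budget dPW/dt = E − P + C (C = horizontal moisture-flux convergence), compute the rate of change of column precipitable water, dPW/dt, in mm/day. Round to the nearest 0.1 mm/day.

dPW/dt ≈ -6.6 mm/day

dPW/dt = E − P + C = 4.5 − 10.3 + (-0.801) = -6.6 mm/day.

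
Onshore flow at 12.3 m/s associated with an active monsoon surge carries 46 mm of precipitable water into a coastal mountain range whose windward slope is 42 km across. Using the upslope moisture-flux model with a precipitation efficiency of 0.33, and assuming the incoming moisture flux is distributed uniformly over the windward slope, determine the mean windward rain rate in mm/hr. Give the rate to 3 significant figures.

Incoming column moisture flux per unit ridge length: F = V × PW = 12.3 × 46 = 565.8 mm·m/s.
Spread over the 42 km slope with efficiency ε = 0.33: R = ε·F/W = 0.33 × 565.8 / 42000 m = 4.446e-03 mm/s.
R = 4.446e-03 × 3600 = 16.0 mm/hr.

R ≈ 16.0 mm/hr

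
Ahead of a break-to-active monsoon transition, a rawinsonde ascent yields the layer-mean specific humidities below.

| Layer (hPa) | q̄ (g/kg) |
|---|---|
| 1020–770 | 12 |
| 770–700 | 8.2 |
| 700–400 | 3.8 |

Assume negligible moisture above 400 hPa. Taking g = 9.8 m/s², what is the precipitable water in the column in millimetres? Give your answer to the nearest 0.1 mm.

PW ≈ 48.1 mm

Precipitable water is the column-integrated vapour mass per unit area: PW = (1/g) Σ q̄ Δp, with q in kg/kg and Δp in Pa (1 kg/m² of water = 1 mm).
Layer 1020–770 hPa: Δp = 250 hPa = 25000 Pa, q̄ = 0.012 kg/kg → 0.012 × 25000 / 9.8 = 30.61 mm
Layer 770–700 hPa: Δp = 70 hPa = 7000 Pa, q̄ = 0.0082 kg/kg → 0.0082 × 7000 / 9.8 = 5.86 mm
Layer 700–400 hPa: Δp = 300 hPa = 30000 Pa, q̄ = 0.0038 kg/kg → 0.0038 × 30000 / 9.8 = 11.63 mm
PW = 30.61 + 5.86 + 11.63 = 48.10 ≈ 48.1 mm.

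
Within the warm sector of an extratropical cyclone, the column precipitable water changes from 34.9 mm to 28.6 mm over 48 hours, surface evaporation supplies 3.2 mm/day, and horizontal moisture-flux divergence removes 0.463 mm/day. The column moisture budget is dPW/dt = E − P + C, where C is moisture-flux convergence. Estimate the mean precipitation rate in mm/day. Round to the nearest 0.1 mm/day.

dPW/dt = (28.6 − 34.9) mm / (48/24 day) = -3.150 mm/day.
P = E + C − dPW/dt = 3.2 + (-0.463) − (-3.150) = 5.9 mm/day.

P ≈ 5.9 mm/day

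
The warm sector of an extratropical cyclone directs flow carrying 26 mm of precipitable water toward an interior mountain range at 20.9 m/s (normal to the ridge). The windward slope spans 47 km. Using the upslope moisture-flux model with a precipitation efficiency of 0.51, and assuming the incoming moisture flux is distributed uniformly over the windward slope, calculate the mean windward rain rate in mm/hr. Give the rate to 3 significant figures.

R ≈ 21.2 mm/hr

Incoming column moisture flux per unit ridge length: F = V × PW = 20.9 × 26 = 543.4 mm·m/s.
Spread over the 47 km slope with efficiency ε = 0.51: R = ε·F/W = 0.51 × 543.4 / 47000 m = 5.896e-03 mm/s.
R = 5.896e-03 × 3600 = 21.2 mm/hr.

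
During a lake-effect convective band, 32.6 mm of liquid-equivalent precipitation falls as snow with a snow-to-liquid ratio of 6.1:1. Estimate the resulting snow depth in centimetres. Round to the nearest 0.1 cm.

snow depth ≈ 19.9 cm

Snow depth = liquid × ratio = 32.6 mm × 6.1 = 198.86 mm = 19.9 cm.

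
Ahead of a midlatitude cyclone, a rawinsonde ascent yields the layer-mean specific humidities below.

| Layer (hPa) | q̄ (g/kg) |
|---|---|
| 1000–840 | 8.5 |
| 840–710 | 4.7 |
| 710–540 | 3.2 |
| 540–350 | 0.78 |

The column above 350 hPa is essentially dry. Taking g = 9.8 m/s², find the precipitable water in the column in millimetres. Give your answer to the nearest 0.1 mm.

Precipitable water is the column-integrated vapour mass per unit area: PW = (1/g) Σ q̄ Δp, with q in kg/kg and Δp in Pa (1 kg/m² of water = 1 mm).
Layer 1000–840 hPa: Δp = 160 hPa = 16000 Pa, q̄ = 0.0085 kg/kg → 0.0085 × 16000 / 9.8 = 13.88 mm
Layer 840–710 hPa: Δp = 130 hPa = 13000 Pa, q̄ = 0.0047 kg/kg → 0.0047 × 13000 / 9.8 = 6.23 mm
Layer 710–540 hPa: Δp = 170 hPa = 17000 Pa, q̄ = 0.0032 kg/kg → 0.0032 × 17000 / 9.8 = 5.55 mm
Layer 540–350 hPa: Δp = 190 hPa = 19000 Pa, q̄ = 0.00078 kg/kg → 0.00078 × 19000 / 9.8 = 1.51 mm
PW = 13.88 + 6.23 + 5.55 + 1.51 = 27.17 ≈ 27.2 mm.

PW ≈ 27.2 mm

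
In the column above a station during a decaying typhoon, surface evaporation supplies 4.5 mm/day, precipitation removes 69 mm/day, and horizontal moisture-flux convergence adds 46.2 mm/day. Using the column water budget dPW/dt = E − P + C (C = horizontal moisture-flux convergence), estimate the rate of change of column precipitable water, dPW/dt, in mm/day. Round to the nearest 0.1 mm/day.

dPW/dt = E − P + C = 4.5 − 69 + (46.2) = -18.3 mm/day.

dPW/dt ≈ -18.3 mm/day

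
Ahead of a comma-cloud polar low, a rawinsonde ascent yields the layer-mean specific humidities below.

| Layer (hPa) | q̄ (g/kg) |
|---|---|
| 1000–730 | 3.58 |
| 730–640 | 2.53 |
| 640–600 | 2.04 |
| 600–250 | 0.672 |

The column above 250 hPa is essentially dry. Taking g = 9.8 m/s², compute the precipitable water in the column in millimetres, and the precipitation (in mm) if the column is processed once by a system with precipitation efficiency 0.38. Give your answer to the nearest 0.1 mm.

Precipitable water is the column-integrated vapour mass per unit area: PW = (1/g) Σ q̄ Δp, with q in kg/kg and Δp in Pa (1 kg/m² of water = 1 mm).
Layer 1000–730 hPa: Δp = 270 hPa = 27000 Pa, q̄ = 0.00358 kg/kg → 0.00358 × 27000 / 9.8 = 9.86 mm
Layer 730–640 hPa: Δp = 90 hPa = 9000 Pa, q̄ = 0.00253 kg/kg → 0.00253 × 9000 / 9.8 = 2.32 mm
Layer 640–600 hPa: Δp = 40 hPa = 4000 Pa, q̄ = 0.00204 kg/kg → 0.00204 × 4000 / 9.8 = 0.83 mm
Layer 600–250 hPa: Δp = 350 hPa = 35000 Pa, q̄ = 0.000672 kg/kg → 0.000672 × 35000 / 9.8 = 2.40 mm
PW = 9.86 + 2.32 + 0.83 + 2.40 = 15.41 ≈ 15.4 mm.
Precipitation = ε × PW = 0.38 × 15.4 = 5.9 mm.

PW ≈ 15.4 mm; precipitation ≈ 5.9 mm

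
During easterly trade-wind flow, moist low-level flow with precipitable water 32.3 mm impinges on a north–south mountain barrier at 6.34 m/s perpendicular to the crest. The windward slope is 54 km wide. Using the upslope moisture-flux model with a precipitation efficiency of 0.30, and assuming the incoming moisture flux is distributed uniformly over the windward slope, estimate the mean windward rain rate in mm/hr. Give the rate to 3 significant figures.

R ≈ 4.10 mm/hr

Incoming column moisture flux per unit ridge length: F = V × PW = 6.34 × 32.3 = 204.782 mm·m/s.
Spread over the 54 km slope with efficiency ε = 0.30: R = ε·F/W = 0.30 × 204.782 / 54000 m = 1.138e-03 mm/s.
R = 1.138e-03 × 3600 = 4.10 mm/hr.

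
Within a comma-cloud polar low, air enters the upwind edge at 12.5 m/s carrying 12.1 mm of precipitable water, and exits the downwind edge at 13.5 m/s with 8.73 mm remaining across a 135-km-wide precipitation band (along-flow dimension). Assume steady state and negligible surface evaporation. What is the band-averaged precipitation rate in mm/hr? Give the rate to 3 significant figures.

R ≈ 0.891 mm/hr

Column moisture flux per unit crosswind length is F = V × PW.
Inflow: F_in = 12.5 × 12.1 = 151.25 mm·m/s
Outflow: F_out = 13.5 × 8.73 = 117.855 mm·m/s
Steady-state rate R = (F_in − F_out)/L = (151.25 − 117.855) / 135000 m = 2.474e-04 mm/s.
R = 2.474e-04 × 3600 = 0.891 mm/hr.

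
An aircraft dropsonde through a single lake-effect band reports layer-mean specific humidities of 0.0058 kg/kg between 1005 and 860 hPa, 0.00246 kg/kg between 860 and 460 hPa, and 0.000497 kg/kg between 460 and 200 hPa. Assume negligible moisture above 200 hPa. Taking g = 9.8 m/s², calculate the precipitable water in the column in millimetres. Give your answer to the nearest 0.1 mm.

PW ≈ 19.9 mm

Precipitable water is the column-integrated vapour mass per unit area: PW = (1/g) Σ q̄ Δp, with q in kg/kg and Δp in Pa (1 kg/m² of water = 1 mm).
Layer 1005–860 hPa: Δp = 145 hPa = 14500 Pa, q̄ = 0.0058 kg/kg → 0.0058 × 14500 / 9.8 = 8.58 mm
Layer 860–460 hPa: Δp = 400 hPa = 40000 Pa, q̄ = 0.00246 kg/kg → 0.00246 × 40000 / 9.8 = 10.04 mm
Layer 460–200 hPa: Δp = 260 hPa = 26000 Pa, q̄ = 0.000497 kg/kg → 0.000497 × 26000 / 9.8 = 1.32 mm
PW = 8.58 + 10.04 + 1.32 = 19.94 ≈ 19.9 mm.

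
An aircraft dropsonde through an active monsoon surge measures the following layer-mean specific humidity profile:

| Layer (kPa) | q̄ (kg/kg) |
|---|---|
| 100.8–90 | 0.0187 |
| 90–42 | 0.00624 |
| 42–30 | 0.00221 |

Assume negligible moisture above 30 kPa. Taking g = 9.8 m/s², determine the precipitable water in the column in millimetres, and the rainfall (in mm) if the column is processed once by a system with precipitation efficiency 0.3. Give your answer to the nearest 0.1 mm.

PW ≈ 53.9 mm; rainfall ≈ 16.2 mm

Precipitable water is the column-integrated vapour mass per unit area: PW = (1/g) Σ q̄ Δp, with q in kg/kg and Δp in Pa (1 kg/m² of water = 1 mm).
Layer 100.8–90 kPa: Δp = 108 hPa = 10800 Pa, q̄ = 0.0187 kg/kg → 0.0187 × 10800 / 9.8 = 20.61 mm
Layer 90–42 kPa: Δp = 480 hPa = 48000 Pa, q̄ = 0.00624 kg/kg → 0.00624 × 48000 / 9.8 = 30.56 mm
Layer 42–30 kPa: Δp = 120 hPa = 12000 Pa, q̄ = 0.00221 kg/kg → 0.00221 × 12000 / 9.8 = 2.71 mm
PW = 20.61 + 30.56 + 2.71 = 53.88 ≈ 53.9 mm.
Rainfall = ε × PW = 0.3 × 53.9 = 16.2 mm.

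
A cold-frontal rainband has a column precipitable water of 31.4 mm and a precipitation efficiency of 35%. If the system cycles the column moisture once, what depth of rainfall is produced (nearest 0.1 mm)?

rainfall ≈ 11.0 mm

Rainfall = ε × PW = 0.35 × 31.4 = 11.0 mm.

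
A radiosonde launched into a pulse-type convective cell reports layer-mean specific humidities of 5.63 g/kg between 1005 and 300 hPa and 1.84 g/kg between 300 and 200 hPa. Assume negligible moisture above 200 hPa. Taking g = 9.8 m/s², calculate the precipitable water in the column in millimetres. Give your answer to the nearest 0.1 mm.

Precipitable water is the column-integrated vapour mass per unit area: PW = (1/g) Σ q̄ Δp, with q in kg/kg and Δp in Pa (1 kg/m² of water = 1 mm).
Layer 1005–300 hPa: Δp = 705 hPa = 70500 Pa, q̄ = 0.00563 kg/kg → 0.00563 × 70500 / 9.8 = 40.50 mm
Layer 300–200 hPa: Δp = 100 hPa = 10000 Pa, q̄ = 0.00184 kg/kg → 0.00184 × 10000 / 9.8 = 1.88 mm
PW = 40.50 + 1.88 = 42.38 ≈ 42.4 mm.

PW ≈ 42.4 mm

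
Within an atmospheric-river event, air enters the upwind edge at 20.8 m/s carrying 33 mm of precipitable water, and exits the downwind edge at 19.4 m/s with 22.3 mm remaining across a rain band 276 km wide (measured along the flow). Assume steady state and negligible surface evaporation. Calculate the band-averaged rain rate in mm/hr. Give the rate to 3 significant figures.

R ≈ 3.31 mm/hr

Column moisture flux per unit crosswind length is F = V × PW.
Inflow: F_in = 20.8 × 33 = 686.4 mm·m/s
Outflow: F_out = 19.4 × 22.3 = 432.62 mm·m/s
Steady-state rate R = (F_in − F_out)/L = (686.4 − 432.62) / 276000 m = 9.195e-04 mm/s.
R = 9.195e-04 × 3600 = 3.31 mm/hr.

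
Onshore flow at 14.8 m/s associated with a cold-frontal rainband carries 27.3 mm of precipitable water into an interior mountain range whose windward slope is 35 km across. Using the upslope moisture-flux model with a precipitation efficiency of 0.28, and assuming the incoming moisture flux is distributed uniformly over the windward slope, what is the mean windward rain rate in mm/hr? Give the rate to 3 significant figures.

R ≈ 11.6 mm/hr

Incoming column moisture flux per unit ridge length: F = V × PW = 14.8 × 27.3 = 404.04 mm·m/s.
Spread over the 35 km slope with efficiency ε = 0.28: R = ε·F/W = 0.28 × 404.04 / 35000 m = 3.232e-03 mm/s.
R = 3.232e-03 × 3600 = 11.6 mm/hr.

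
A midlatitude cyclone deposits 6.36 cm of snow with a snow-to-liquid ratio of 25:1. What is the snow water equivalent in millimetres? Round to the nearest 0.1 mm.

SWE = snow depth / ratio = 6.36 cm / 25 = 0.254 cm = 2.5 mm.

SWE ≈ 2.5 mm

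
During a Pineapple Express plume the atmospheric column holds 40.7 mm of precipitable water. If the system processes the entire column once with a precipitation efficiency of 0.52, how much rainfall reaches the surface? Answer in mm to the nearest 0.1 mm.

rainfall ≈ 21.2 mm

Rainfall = ε × PW = 0.52 × 40.7 = 21.2 mm.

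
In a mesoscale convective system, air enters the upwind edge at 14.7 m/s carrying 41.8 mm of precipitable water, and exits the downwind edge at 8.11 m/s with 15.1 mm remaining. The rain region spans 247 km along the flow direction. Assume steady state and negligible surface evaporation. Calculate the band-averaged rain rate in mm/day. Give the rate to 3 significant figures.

R ≈ 172 mm/day

Column moisture flux per unit crosswind length is F = V × PW.
Inflow: F_in = 14.7 × 41.8 = 614.46 mm·m/s
Outflow: F_out = 8.11 × 15.1 = 122.461 mm·m/s
Steady-state rate R = (F_in − F_out)/L = (614.46 − 122.461) / 247000 m = 1.992e-03 mm/s.
R = 1.992e-03 × 3600 × 24 = 172 mm/day.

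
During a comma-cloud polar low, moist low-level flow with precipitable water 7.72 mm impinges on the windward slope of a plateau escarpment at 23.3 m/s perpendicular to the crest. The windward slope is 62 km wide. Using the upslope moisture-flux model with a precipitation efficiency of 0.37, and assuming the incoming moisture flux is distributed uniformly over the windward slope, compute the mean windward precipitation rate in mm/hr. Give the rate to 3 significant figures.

Incoming column moisture flux per unit ridge length: F = V × PW = 23.3 × 7.72 = 179.876 mm·m/s.
Spread over the 62 km slope with efficiency ε = 0.37: R = ε·F/W = 0.37 × 179.876 / 62000 m = 1.073e-03 mm/s.
R = 1.073e-03 × 3600 = 3.86 mm/hr.

R ≈ 3.86 mm/hr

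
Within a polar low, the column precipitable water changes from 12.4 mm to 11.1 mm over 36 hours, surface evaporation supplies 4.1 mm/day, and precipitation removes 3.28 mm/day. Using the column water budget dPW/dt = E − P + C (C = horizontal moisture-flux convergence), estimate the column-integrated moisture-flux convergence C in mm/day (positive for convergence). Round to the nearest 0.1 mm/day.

dPW/dt = (11.1 − 12.4) mm / (36/24 day) = -0.867 mm/day.
C = dPW/dt − E + P = (-0.867) − 4.1 + 3.28 = -1.7 mm/day.

C ≈ -1.7 mm/day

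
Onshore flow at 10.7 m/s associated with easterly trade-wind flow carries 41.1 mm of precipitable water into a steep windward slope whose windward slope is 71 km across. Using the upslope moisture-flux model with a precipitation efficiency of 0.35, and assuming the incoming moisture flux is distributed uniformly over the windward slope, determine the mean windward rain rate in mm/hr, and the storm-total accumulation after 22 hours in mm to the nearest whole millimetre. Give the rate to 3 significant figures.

Incoming column moisture flux per unit ridge length: F = V × PW = 10.7 × 41.1 = 439.77 mm·m/s.
Spread over the 71 km slope with efficiency ε = 0.35: R = ε·F/W = 0.35 × 439.77 / 71000 m = 2.168e-03 mm/s.
R = 2.168e-03 × 3600 = 7.80 mm/hr.
Over 22 h: total = 7.80 × 22 = 171.6 ≈ 172 mm.

R ≈ 7.80 mm/hr; total ≈ 172 mm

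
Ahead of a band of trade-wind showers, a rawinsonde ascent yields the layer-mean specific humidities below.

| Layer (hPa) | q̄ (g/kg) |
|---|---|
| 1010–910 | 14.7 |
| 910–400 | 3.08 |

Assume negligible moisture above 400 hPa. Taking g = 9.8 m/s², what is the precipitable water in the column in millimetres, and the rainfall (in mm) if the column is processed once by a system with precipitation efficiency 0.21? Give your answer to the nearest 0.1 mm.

Precipitable water is the column-integrated vapour mass per unit area: PW = (1/g) Σ q̄ Δp, with q in kg/kg and Δp in Pa (1 kg/m² of water = 1 mm).
Layer 1010–910 hPa: Δp = 100 hPa = 10000 Pa, q̄ = 0.0147 kg/kg → 0.0147 × 10000 / 9.8 = 15.00 mm
Layer 910–400 hPa: Δp = 510 hPa = 51000 Pa, q̄ = 0.00308 kg/kg → 0.00308 × 51000 / 9.8 = 16.03 mm
PW = 15.00 + 16.03 = 31.03 ≈ 31.0 mm.
Rainfall = ε × PW = 0.21 × 31.0 = 6.5 mm.

PW ≈ 31.0 mm; rainfall ≈ 6.5 mm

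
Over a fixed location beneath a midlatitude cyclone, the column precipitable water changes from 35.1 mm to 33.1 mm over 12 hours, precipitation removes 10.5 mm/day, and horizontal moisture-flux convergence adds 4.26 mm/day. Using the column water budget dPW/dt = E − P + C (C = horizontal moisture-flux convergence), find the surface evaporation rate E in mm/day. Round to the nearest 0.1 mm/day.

dPW/dt = (33.1 − 35.1) mm / (12/24 day) = -4.000 mm/day.
E = dPW/dt + P − C = (-4.000) + 10.5 − (4.26) = 2.2 mm/day.

E ≈ 2.2 mm/day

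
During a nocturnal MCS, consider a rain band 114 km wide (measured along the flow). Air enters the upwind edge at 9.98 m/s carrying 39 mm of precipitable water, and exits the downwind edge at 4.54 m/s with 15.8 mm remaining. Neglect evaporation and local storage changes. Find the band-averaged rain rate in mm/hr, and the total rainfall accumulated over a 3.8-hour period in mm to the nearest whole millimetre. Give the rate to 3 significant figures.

Column moisture flux per unit crosswind length is F = V × PW.
Inflow: F_in = 9.98 × 39 = 389.22 mm·m/s
Outflow: F_out = 4.54 × 15.8 = 71.732 mm·m/s
Steady-state rate R = (F_in − F_out)/L = (389.22 − 71.732) / 114000 m = 2.785e-03 mm/s.
R = 2.785e-03 × 3600 = 10.0 mm/hr.
Over 3.8 h: total = 10.0 × 3.8 = 38 mm.

R ≈ 10.0 mm/hr; total ≈ 38 mm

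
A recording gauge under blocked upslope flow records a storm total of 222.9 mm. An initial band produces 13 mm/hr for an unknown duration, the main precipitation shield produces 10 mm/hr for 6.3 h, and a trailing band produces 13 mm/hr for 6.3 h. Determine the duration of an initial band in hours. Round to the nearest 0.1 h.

Known phases: 10 × 6.3 + 13 × 6.3 = 63 + 81.9 = 144.9 mm.
Remaining depth = 222.9 − 144.9 = 78 mm.
Duration = 78 / 13 = 6.0 h.

duration ≈ 6.0 h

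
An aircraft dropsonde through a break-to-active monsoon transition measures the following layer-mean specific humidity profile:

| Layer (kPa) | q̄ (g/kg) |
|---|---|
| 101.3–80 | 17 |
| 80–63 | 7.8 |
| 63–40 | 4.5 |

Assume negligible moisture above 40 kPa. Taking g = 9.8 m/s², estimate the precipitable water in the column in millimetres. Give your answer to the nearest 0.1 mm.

Precipitable water is the column-integrated vapour mass per unit area: PW = (1/g) Σ q̄ Δp, with q in kg/kg and Δp in Pa (1 kg/m² of water = 1 mm).
Layer 101.3–80 kPa: Δp = 213 hPa = 21300 Pa, q̄ = 0.017 kg/kg → 0.017 × 21300 / 9.8 = 36.95 mm
Layer 80–63 kPa: Δp = 170 hPa = 17000 Pa, q̄ = 0.0078 kg/kg → 0.0078 × 17000 / 9.8 = 13.53 mm
Layer 63–40 kPa: Δp = 230 hPa = 23000 Pa, q̄ = 0.0045 kg/kg → 0.0045 × 23000 / 9.8 = 10.56 mm
PW = 36.95 + 13.53 + 10.56 = 61.04 ≈ 61.0 mm.

PW ≈ 61.0 mm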